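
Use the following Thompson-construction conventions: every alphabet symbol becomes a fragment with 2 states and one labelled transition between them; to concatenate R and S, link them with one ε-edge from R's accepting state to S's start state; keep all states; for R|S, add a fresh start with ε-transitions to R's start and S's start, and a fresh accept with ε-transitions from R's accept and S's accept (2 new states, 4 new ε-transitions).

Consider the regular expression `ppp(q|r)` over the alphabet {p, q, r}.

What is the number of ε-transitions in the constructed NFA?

7

Per subexpression:
Each of the 5 symbol leaves contributes 0 ε-transitions.
  q|r → 4 ε-transitions
  ppp(q|r) → 7 ε-transitions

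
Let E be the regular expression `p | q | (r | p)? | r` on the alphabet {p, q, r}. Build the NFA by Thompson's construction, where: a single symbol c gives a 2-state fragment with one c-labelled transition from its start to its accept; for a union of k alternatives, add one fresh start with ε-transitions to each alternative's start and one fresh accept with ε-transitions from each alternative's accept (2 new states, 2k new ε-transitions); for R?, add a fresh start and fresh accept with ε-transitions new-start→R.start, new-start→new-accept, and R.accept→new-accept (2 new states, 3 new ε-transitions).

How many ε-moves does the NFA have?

Building bottom-up:
Each of the 5 symbol leaves contributes 0 ε-transitions.
  r | p = 4 ε-transitions
  (r | p)? = 7 ε-transitions
  p | q | (r | p)? | r = 15 ε-transitions

15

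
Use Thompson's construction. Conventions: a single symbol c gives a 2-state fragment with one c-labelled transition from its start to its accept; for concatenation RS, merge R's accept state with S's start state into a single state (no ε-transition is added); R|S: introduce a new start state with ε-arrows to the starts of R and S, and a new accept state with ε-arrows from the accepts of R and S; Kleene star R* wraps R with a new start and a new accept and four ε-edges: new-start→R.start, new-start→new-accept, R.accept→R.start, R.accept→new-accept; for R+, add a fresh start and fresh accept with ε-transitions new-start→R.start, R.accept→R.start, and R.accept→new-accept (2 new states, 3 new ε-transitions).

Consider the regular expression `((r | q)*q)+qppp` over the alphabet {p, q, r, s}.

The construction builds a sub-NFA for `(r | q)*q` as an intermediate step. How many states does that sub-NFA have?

9

Fragment for `(r | q)*q`:
Each of the 3 symbol leaves contributes a 2-state fragment.
  r | q : 6 states
  (r | q)* : 8 states
  (r | q)*q : 9 states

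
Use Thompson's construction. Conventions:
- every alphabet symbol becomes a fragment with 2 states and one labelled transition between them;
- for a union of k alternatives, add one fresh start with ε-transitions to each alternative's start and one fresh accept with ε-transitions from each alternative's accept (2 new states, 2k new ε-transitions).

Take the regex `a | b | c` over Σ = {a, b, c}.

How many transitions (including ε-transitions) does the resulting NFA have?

Per subexpression:
Each of the 3 symbol leaves contributes 1 transition (1 symbol, 0 ε).
  a | b | c — 9 transitions (3 symbol, 6 ε)

9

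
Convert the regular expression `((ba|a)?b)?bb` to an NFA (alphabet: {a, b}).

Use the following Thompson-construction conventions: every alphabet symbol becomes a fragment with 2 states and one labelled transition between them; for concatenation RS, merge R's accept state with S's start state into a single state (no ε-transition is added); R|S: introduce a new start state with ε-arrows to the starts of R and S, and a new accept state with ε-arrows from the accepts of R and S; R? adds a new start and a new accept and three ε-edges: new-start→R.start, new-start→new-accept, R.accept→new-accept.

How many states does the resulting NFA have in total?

14

Recursing over subexpressions:
Each of the 6 symbol leaves contributes a 2-state fragment.
  ba → 3 states
  ba|a → 7 states
  (ba|a)? → 9 states
  (ba|a)?b → 10 states
  ((ba|a)?b)? → 12 states
  ((ba|a)?b)?bb → 14 states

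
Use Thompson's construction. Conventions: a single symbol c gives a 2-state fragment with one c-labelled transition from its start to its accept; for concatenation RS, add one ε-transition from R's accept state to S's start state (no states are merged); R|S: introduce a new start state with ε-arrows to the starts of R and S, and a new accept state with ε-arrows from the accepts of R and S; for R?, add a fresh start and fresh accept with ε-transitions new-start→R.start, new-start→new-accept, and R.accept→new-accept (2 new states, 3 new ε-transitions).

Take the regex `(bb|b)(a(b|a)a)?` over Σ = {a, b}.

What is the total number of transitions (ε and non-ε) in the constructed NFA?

By structural recursion:
Each of the 7 symbol leaves contributes 1 transition (1 symbol, 0 ε).
  bb : 3 transitions (2 symbol, 1 ε)
  bb|b : 8 transitions (3 symbol, 5 ε)
  b|a : 6 transitions (2 symbol, 4 ε)
  a(b|a)a : 10 transitions (4 symbol, 6 ε)
  (a(b|a)a)? : 13 transitions (4 symbol, 9 ε)
  (bb|b)(a(b|a)a)? : 22 transitions (7 symbol, 15 ε)

22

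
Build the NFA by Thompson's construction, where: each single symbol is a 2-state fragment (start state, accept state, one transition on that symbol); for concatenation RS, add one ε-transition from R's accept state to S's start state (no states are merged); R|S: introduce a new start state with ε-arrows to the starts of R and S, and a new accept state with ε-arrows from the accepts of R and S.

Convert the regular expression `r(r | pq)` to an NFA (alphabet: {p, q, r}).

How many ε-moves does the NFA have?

Building bottom-up:
Each of the 4 symbol leaves contributes 0 ε-transitions.
  pq = 1 ε-transition
  r | pq = 5 ε-transitions
  r(r | pq) = 6 ε-transitions

6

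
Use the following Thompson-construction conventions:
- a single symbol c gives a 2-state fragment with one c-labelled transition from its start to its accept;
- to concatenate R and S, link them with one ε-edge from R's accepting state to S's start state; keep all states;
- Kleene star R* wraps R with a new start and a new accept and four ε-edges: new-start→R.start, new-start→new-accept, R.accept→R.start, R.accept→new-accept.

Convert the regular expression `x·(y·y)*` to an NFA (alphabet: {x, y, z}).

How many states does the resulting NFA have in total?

Recursing over subexpressions:
Each of the 3 symbol leaves contributes a 2-state fragment.
  y·y — 4 states
  (y·y)* — 6 states
  x·(y·y)* — 8 states

8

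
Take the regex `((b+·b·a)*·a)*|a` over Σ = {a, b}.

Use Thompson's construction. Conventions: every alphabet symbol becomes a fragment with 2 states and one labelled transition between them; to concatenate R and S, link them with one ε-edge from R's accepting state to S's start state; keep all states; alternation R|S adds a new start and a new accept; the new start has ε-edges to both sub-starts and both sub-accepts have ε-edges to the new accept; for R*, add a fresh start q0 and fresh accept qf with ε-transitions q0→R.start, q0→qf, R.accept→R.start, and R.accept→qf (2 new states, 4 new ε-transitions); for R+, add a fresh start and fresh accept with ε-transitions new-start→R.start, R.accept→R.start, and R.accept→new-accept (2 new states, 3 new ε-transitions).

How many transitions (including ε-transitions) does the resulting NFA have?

23

Per subexpression:
Each of the 5 symbol leaves contributes 1 transition (1 symbol, 0 ε).
  b+ = 4 transitions (1 symbol, 3 ε)
  b+·b·a = 8 transitions (3 symbol, 5 ε)
  (b+·b·a)* = 12 transitions (3 symbol, 9 ε)
  (b+·b·a)*·a = 14 transitions (4 symbol, 10 ε)
  ((b+·b·a)*·a)* = 18 transitions (4 symbol, 14 ε)
  ((b+·b·a)*·a)*|a = 23 transitions (5 symbol, 18 ε)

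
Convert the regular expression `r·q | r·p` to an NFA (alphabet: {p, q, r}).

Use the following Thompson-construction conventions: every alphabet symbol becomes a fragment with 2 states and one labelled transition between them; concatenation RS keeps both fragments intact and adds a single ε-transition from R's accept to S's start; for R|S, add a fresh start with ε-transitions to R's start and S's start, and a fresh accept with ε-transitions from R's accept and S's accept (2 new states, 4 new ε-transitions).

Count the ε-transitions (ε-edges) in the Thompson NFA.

6

Per subexpression:
Each of the 4 symbol leaves contributes 0 ε-transitions.
  r·q — 1 ε-transition
  r·p — 1 ε-transition
  r·q | r·p — 6 ε-transitions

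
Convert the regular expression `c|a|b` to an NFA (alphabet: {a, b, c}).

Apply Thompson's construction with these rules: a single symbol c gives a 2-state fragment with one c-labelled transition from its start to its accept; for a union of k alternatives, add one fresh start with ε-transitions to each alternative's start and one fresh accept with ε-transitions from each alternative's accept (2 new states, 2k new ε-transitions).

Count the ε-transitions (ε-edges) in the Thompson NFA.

Bottom-up over the parse tree:
Each of the 3 symbol leaves contributes 0 ε-transitions.
  c|a|b — 6 ε-transitions

6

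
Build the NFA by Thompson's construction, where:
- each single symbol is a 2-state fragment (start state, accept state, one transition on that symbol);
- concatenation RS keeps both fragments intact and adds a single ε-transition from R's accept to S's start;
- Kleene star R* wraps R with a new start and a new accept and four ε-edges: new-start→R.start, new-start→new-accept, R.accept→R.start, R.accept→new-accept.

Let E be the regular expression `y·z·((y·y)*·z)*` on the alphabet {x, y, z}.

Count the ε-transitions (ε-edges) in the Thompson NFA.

By structural recursion:
Each of the 5 symbol leaves contributes 0 ε-transitions.
  y·y : 1 ε-transition
  (y·y)* : 5 ε-transitions
  (y·y)*·z : 6 ε-transitions
  ((y·y)*·z)* : 10 ε-transitions
  y·z·((y·y)*·z)* : 12 ε-transitions

12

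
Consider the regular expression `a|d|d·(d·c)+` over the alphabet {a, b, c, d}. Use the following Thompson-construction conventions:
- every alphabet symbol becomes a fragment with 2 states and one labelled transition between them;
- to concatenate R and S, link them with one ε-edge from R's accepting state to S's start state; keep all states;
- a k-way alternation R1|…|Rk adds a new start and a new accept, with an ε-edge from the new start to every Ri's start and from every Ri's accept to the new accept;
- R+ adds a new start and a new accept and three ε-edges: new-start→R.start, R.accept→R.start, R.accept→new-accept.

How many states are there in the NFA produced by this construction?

14

By structural recursion:
Each of the 5 symbol leaves contributes a 2-state fragment.
  d·c → 4 states
  (d·c)+ → 6 states
  d·(d·c)+ → 8 states
  a|d|d·(d·c)+ → 14 states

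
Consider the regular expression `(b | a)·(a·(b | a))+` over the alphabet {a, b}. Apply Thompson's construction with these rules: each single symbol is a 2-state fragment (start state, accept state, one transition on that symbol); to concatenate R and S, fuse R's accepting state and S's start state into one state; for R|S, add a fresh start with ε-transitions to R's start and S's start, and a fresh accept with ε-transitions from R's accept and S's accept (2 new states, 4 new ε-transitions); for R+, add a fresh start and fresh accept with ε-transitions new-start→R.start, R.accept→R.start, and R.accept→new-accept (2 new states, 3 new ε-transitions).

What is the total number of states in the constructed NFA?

14

Per subexpression:
Each of the 5 symbol leaves contributes a 2-state fragment.
  b | a — 6 states
  b | a — 6 states
  a·(b | a) — 7 states
  (a·(b | a))+ — 9 states
  (b | a)·(a·(b | a))+ — 14 states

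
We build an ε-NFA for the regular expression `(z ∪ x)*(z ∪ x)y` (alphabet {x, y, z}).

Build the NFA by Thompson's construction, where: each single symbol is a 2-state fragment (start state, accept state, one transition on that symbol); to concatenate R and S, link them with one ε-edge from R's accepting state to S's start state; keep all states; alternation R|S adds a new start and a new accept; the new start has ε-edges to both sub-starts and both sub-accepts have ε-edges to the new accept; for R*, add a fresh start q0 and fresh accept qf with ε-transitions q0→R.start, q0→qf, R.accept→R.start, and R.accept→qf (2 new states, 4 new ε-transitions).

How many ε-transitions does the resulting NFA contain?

By structural recursion:
Each of the 5 symbol leaves contributes 0 ε-transitions.
  z ∪ x — 4 ε-transitions
  (z ∪ x)* — 8 ε-transitions
  z ∪ x — 4 ε-transitions
  (z ∪ x)*(z ∪ x)y — 14 ε-transitions

14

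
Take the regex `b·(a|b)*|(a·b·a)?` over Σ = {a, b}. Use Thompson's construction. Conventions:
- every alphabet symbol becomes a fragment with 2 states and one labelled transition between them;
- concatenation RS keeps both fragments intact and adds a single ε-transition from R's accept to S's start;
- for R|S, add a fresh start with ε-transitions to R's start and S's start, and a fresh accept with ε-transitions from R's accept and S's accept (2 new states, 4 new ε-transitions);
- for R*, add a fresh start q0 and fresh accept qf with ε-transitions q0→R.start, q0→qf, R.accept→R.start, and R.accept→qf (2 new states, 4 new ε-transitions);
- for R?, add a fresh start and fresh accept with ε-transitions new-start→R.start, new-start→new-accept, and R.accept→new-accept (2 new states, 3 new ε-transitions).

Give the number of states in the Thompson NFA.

Recursing over subexpressions:
Each of the 6 symbol leaves contributes a 2-state fragment.
  a|b — 6 states
  (a|b)* — 8 states
  b·(a|b)* — 10 states
  a·b·a — 6 states
  (a·b·a)? — 8 states
  b·(a|b)*|(a·b·a)? — 20 states

20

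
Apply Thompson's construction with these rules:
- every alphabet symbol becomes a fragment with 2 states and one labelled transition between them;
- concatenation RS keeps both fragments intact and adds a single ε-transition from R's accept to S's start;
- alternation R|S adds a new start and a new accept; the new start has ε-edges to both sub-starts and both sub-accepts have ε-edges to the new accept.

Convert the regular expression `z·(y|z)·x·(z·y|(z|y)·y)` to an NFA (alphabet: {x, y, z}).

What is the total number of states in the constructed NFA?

By structural recursion:
Each of the 9 symbol leaves contributes a 2-state fragment.
  y|z — 6 states
  z·y — 4 states
  z|y — 6 states
  (z|y)·y — 8 states
  z·y|(z|y)·y — 14 states
  z·(y|z)·x·(z·y|(z|y)·y) — 24 states

24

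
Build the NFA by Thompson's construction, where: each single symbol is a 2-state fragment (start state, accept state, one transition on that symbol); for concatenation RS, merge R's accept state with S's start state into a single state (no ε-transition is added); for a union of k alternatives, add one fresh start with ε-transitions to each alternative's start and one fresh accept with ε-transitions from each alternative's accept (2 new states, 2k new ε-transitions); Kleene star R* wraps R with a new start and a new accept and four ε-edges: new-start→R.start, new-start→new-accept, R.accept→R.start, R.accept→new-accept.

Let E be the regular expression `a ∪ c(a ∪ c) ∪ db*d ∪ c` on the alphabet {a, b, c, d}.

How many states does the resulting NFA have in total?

Building bottom-up:
Each of the 8 symbol leaves contributes a 2-state fragment.
  a ∪ c : 6 states
  c(a ∪ c) : 7 states
  b* : 4 states
  db*d : 6 states
  a ∪ c(a ∪ c) ∪ db*d ∪ c : 19 states

19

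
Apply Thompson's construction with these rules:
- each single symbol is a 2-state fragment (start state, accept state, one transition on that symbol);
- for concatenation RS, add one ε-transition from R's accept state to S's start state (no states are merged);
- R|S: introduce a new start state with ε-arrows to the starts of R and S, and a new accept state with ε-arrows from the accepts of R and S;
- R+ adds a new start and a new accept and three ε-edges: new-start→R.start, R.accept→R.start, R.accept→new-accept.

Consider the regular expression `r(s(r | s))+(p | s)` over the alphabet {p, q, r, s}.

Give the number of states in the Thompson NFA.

18

Recursing over subexpressions:
Each of the 6 symbol leaves contributes a 2-state fragment.
  r | s → 6 states
  s(r | s) → 8 states
  (s(r | s))+ → 10 states
  p | s → 6 states
  r(s(r | s))+(p | s) → 18 states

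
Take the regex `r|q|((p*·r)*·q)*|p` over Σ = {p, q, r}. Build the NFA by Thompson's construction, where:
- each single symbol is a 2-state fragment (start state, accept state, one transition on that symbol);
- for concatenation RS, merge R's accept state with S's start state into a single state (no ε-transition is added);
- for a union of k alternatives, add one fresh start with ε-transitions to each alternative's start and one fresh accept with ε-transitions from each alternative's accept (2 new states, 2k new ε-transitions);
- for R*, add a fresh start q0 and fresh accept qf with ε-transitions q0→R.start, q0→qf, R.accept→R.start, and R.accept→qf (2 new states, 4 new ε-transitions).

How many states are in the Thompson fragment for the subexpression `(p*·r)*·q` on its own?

8

Fragment for `(p*·r)*·q`:
Each of the 3 symbol leaves contributes a 2-state fragment.
  p* = 4 states
  p*·r = 5 states
  (p*·r)* = 7 states
  (p*·r)*·q = 8 states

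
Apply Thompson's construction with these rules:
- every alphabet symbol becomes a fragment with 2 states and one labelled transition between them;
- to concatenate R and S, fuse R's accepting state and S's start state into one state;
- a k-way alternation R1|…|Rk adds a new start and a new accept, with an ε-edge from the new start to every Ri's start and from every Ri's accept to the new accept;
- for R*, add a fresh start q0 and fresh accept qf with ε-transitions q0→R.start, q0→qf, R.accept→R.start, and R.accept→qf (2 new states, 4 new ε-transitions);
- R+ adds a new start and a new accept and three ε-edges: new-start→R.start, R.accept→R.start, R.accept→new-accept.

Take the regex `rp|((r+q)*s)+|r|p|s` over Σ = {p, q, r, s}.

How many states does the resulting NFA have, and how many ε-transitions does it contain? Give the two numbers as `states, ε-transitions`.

Bottom-up over the parse tree:
Each of the 8 symbol leaves contributes 2 states and 0 ε-transitions.
  rp → 3 states, 0 ε-transitions
  r+ → 4 states, 3 ε-transitions
  r+q → 5 states, 3 ε-transitions
  (r+q)* → 7 states, 7 ε-transitions
  (r+q)*s → 8 states, 7 ε-transitions
  ((r+q)*s)+ → 10 states, 10 ε-transitions
  rp|((r+q)*s)+|r|p|s → 21 states, 20 ε-transitions

21, 20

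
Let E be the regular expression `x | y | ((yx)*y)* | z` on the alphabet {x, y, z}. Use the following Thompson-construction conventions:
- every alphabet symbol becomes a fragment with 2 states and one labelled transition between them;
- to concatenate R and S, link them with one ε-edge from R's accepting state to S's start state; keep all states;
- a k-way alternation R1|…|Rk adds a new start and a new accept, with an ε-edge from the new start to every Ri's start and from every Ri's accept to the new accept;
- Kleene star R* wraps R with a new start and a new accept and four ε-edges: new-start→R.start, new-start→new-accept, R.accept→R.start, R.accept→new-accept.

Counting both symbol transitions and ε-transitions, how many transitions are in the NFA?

24

Building bottom-up:
Each of the 6 symbol leaves contributes 1 transition (1 symbol, 0 ε).
  yx → 3 transitions (2 symbol, 1 ε)
  (yx)* → 7 transitions (2 symbol, 5 ε)
  (yx)*y → 9 transitions (3 symbol, 6 ε)
  ((yx)*y)* → 13 transitions (3 symbol, 10 ε)
  x | y | ((yx)*y)* | z → 24 transitions (6 symbol, 18 ε)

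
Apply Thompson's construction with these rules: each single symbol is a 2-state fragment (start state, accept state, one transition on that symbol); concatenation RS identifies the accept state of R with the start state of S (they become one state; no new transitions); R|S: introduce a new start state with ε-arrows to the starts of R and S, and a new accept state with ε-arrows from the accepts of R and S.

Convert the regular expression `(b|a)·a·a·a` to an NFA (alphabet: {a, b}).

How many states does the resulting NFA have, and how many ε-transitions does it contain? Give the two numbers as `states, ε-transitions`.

Per subexpression:
Each of the 5 symbol leaves contributes 2 states and 0 ε-transitions.
  b|a = 6 states, 4 ε-transitions
  (b|a)·a·a·a = 9 states, 4 ε-transitions

9, 4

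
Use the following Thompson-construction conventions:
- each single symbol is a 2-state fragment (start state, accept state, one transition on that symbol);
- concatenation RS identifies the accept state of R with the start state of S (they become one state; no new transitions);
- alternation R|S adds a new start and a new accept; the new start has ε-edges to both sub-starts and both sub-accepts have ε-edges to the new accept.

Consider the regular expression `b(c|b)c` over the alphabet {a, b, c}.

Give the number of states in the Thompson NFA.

8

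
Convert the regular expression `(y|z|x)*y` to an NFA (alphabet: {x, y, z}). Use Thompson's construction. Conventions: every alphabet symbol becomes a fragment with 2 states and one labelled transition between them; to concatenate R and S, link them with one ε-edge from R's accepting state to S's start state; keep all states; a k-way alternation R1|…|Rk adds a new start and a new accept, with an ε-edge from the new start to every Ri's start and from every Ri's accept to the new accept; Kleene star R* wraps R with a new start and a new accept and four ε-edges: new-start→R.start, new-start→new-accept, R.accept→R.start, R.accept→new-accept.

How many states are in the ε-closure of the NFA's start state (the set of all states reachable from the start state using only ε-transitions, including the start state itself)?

Compute the ε-closure size of each fragment's start state recursively; a symbol fragment's start has no outgoing ε-edge, so its closure is just itself (size 1).
  y|z|x → new start ε-reaches every alternative's start; none of them accept ε, so the new accept is not reached: |closure| = 1 + 1 + 1 + 1 = 4
  (y|z|x)* → new start has ε-edges to the inner start and to the new accept, so |closure| = 2 + 4 = 6
  (y|z|x)*y → the left operand accepts ε, so the closure extends into the next operand (via the concat ε-link); |closure| = 6 + 1 = 7

7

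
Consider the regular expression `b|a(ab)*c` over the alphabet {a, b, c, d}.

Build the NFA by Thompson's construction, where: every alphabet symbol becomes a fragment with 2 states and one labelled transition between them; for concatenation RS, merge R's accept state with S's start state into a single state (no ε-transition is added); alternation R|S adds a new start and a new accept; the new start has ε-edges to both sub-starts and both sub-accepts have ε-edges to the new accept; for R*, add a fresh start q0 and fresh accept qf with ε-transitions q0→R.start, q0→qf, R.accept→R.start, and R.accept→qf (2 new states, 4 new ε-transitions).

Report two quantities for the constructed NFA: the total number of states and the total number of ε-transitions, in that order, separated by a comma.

11, 8

Per subexpression:
Each of the 5 symbol leaves contributes 2 states and 0 ε-transitions.
  ab — 3 states, 0 ε-transitions
  (ab)* — 5 states, 4 ε-transitions
  a(ab)*c — 7 states, 4 ε-transitions
  b|a(ab)*c — 11 states, 8 ε-transitions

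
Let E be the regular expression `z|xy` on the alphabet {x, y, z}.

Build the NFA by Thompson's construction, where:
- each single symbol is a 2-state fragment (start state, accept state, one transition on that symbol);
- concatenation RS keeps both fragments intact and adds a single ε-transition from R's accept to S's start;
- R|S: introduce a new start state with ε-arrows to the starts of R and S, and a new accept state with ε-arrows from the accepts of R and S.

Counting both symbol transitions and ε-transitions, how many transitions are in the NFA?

Bottom-up over the parse tree:
Each of the 3 symbol leaves contributes 1 transition (1 symbol, 0 ε).
  xy — 3 transitions (2 symbol, 1 ε)
  z|xy — 8 transitions (3 symbol, 5 ε)

8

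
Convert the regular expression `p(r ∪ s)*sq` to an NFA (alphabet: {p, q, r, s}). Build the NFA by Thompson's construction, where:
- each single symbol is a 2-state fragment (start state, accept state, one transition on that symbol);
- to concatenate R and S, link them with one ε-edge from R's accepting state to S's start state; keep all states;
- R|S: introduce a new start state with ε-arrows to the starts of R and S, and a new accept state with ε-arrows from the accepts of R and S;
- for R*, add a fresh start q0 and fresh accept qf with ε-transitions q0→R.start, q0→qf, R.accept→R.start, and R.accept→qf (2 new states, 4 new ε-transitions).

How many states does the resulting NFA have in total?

14

Building bottom-up:
Each of the 5 symbol leaves contributes a 2-state fragment.
  r ∪ s → 6 states
  (r ∪ s)* → 8 states
  p(r ∪ s)*sq → 14 states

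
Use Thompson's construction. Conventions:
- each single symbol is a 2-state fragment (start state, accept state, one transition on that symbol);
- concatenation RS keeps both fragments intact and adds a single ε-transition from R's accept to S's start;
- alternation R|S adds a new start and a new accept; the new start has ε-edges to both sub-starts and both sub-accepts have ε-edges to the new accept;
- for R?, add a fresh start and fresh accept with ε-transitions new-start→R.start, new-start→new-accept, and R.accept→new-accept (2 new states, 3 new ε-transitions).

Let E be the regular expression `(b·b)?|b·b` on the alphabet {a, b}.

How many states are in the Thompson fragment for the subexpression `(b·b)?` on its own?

6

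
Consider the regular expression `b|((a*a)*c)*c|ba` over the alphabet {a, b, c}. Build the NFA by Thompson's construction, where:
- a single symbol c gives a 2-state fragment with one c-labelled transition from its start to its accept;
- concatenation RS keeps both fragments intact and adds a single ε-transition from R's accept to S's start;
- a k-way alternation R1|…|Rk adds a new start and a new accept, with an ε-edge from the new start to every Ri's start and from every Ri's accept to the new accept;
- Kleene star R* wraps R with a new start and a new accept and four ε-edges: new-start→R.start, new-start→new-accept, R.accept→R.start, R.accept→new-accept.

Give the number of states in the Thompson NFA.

22

Building bottom-up:
Each of the 7 symbol leaves contributes a 2-state fragment.
  a* → 4 states
  a*a → 6 states
  (a*a)* → 8 states
  (a*a)*c → 10 states
  ((a*a)*c)* → 12 states
  ((a*a)*c)*c → 14 states
  ba → 4 states
  b|((a*a)*c)*c|ba → 22 states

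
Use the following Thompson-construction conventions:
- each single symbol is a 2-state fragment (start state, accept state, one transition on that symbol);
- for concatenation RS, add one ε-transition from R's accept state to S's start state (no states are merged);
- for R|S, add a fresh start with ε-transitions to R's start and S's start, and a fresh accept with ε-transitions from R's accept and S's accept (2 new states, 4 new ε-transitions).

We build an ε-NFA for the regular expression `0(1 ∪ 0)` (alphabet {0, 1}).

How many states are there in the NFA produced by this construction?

8

By structural recursion:
Each of the 3 symbol leaves contributes a 2-state fragment.
  1 ∪ 0 — 6 states
  0(1 ∪ 0) — 8 states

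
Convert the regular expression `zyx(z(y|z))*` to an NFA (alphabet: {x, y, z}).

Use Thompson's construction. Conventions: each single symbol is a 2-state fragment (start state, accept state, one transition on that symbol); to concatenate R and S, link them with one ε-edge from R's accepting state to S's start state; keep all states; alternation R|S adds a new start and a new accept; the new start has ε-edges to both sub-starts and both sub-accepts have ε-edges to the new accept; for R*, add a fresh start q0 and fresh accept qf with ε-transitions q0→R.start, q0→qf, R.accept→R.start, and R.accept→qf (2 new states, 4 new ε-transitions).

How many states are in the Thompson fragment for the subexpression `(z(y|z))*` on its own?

10

Fragment for `(z(y|z))*`:
Each of the 3 symbol leaves contributes a 2-state fragment.
  y|z = 6 states
  z(y|z) = 8 states
  (z(y|z))* = 10 states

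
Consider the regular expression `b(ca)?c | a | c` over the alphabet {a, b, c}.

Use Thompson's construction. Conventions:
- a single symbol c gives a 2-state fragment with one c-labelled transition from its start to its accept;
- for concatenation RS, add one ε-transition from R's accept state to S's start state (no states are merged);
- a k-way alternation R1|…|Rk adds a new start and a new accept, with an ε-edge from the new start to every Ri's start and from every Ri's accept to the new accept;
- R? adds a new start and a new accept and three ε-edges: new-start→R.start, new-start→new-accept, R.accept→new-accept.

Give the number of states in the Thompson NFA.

16

Building bottom-up:
Each of the 6 symbol leaves contributes a 2-state fragment.
  ca → 4 states
  (ca)? → 6 states
  b(ca)?c → 10 states
  b(ca)?c | a | c → 16 states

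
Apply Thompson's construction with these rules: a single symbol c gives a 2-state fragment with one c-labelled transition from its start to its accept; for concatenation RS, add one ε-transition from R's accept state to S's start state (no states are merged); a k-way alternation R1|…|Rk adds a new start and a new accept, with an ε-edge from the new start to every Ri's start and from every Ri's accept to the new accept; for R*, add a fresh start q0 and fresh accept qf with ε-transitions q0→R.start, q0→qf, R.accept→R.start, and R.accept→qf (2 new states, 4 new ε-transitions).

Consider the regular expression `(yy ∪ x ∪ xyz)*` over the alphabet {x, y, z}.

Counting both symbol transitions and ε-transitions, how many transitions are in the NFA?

Per subexpression:
Each of the 6 symbol leaves contributes 1 transition (1 symbol, 0 ε).
  yy : 3 transitions (2 symbol, 1 ε)
  xyz : 5 transitions (3 symbol, 2 ε)
  yy ∪ x ∪ xyz : 15 transitions (6 symbol, 9 ε)
  (yy ∪ x ∪ xyz)* : 19 transitions (6 symbol, 13 ε)

19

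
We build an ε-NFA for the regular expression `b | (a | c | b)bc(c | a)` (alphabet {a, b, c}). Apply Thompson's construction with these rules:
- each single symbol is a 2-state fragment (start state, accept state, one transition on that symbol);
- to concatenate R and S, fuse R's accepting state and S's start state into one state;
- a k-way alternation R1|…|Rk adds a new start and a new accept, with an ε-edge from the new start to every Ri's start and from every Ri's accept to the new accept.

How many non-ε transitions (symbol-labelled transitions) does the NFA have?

Building bottom-up:
Each of the 8 symbol leaves contributes exactly 1 symbol transition.
  a | c | b = 3 symbol transitions
  c | a = 2 symbol transitions
  (a | c | b)bc(c | a) = 7 symbol transitions
  b | (a | c | b)bc(c | a) = 8 symbol transitions

8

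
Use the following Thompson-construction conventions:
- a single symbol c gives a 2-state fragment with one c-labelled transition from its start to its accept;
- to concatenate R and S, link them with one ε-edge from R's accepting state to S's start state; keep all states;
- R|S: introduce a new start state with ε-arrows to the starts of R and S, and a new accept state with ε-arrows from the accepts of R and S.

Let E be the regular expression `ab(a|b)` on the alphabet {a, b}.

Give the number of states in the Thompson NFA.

Bottom-up over the parse tree:
Each of the 4 symbol leaves contributes a 2-state fragment.
  a|b — 6 states
  ab(a|b) — 10 states

10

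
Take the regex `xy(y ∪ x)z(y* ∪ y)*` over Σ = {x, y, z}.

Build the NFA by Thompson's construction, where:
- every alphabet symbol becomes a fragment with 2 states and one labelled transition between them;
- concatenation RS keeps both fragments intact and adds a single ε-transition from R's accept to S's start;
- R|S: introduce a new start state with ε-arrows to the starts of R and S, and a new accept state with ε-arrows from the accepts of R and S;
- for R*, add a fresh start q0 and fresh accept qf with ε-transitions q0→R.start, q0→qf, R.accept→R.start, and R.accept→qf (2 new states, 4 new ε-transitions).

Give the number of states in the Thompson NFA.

Building bottom-up:
Each of the 7 symbol leaves contributes a 2-state fragment.
  y ∪ x → 6 states
  y* → 4 states
  y* ∪ y → 8 states
  (y* ∪ y)* → 10 states
  xy(y ∪ x)z(y* ∪ y)* → 22 states

22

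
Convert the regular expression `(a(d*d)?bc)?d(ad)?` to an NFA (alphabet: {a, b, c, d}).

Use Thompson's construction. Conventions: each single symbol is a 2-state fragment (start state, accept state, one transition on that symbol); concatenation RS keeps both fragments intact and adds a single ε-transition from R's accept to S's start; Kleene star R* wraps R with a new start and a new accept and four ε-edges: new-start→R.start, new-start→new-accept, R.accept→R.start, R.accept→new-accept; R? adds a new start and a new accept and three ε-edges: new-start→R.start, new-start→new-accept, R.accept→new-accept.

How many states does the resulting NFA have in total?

24

Building bottom-up:
Each of the 8 symbol leaves contributes a 2-state fragment.
  d* : 4 states
  d*d : 6 states
  (d*d)? : 8 states
  a(d*d)?bc : 14 states
  (a(d*d)?bc)? : 16 states
  ad : 4 states
  (ad)? : 6 states
  (a(d*d)?bc)?d(ad)? : 24 states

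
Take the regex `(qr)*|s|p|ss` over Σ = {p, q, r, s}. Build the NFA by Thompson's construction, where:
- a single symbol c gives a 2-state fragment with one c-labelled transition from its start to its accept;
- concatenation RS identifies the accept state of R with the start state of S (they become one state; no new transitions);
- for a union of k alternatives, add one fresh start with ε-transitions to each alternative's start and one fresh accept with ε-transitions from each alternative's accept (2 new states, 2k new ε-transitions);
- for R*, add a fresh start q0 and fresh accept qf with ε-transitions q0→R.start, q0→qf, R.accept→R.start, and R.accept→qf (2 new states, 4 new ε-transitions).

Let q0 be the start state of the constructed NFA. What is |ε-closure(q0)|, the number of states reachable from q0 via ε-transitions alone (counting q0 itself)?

Work bottom-up. For each fragment F, track |ε-closure(F.start)| and whether F's accept lies in that closure (i.e. whether F accepts ε). A single-symbol fragment has closure size 1 and does not accept ε.
  qr : C equals the left operand's closure size = 1 (its accept is not ε-reachable, so the closure stops there)
  (qr)* : new start has ε-edges to the inner start and to the new accept, so C = 2 + 1 = 3
  ss : same as the first factor's closure: C = 1
  (qr)*|s|p|ss : C = 1 (new start) + (3 + 1 + 1 + 1) + 1 (new accept, since some branch ε-reaches its own accept) = 8

8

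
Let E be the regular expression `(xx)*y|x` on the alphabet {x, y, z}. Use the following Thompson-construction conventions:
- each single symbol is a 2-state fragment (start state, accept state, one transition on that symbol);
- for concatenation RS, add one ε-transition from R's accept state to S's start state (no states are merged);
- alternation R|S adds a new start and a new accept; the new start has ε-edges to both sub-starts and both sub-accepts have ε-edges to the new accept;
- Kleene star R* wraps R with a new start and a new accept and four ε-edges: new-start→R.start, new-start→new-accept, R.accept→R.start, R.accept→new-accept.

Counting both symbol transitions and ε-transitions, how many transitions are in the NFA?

14

Building bottom-up:
Each of the 4 symbol leaves contributes 1 transition (1 symbol, 0 ε).
  xx : 3 transitions (2 symbol, 1 ε)
  (xx)* : 7 transitions (2 symbol, 5 ε)
  (xx)*y : 9 transitions (3 symbol, 6 ε)
  (xx)*y|x : 14 transitions (4 symbol, 10 ε)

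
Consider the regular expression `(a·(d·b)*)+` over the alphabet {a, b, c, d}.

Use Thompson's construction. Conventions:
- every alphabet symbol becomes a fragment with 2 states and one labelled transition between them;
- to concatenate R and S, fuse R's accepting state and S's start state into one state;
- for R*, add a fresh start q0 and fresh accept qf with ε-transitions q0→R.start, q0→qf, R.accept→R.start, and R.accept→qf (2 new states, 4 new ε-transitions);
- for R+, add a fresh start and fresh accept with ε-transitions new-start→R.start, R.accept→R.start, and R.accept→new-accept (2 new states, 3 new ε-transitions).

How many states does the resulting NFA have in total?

8

Bottom-up over the parse tree:
Each of the 3 symbol leaves contributes a 2-state fragment.
  d·b : 3 states
  (d·b)* : 5 states
  a·(d·b)* : 6 states
  (a·(d·b)*)+ : 8 states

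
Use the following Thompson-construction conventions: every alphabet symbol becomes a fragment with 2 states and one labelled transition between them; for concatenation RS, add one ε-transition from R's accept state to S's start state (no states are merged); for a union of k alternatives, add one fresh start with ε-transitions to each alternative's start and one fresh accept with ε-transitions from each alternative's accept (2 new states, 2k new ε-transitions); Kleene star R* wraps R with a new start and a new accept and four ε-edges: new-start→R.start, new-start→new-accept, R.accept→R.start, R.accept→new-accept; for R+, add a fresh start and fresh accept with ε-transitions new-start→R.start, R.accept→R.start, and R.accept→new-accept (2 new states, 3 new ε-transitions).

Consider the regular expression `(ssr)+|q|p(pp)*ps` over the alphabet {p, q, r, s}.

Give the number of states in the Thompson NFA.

By structural recursion:
Each of the 9 symbol leaves contributes a 2-state fragment.
  ssr → 6 states
  (ssr)+ → 8 states
  pp → 4 states
  (pp)* → 6 states
  p(pp)*ps → 12 states
  (ssr)+|q|p(pp)*ps → 24 states

24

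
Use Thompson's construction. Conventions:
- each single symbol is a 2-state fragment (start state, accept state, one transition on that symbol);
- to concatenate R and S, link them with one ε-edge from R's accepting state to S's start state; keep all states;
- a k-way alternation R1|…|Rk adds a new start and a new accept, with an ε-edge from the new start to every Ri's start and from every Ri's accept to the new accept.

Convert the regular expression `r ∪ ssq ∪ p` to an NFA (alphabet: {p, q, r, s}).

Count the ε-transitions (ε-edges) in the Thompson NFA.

By structural recursion:
Each of the 5 symbol leaves contributes 0 ε-transitions.
  ssq = 2 ε-transitions
  r ∪ ssq ∪ p = 8 ε-transitions

8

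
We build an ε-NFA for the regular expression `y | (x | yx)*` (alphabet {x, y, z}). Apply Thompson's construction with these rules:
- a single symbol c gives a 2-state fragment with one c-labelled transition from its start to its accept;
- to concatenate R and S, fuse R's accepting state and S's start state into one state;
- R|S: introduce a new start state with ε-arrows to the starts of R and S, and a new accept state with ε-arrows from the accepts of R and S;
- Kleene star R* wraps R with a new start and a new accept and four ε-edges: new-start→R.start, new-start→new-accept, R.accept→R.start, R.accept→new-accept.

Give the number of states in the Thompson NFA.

Bottom-up over the parse tree:
Each of the 4 symbol leaves contributes a 2-state fragment.
  yx : 3 states
  x | yx : 7 states
  (x | yx)* : 9 states
  y | (x | yx)* : 13 states

13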